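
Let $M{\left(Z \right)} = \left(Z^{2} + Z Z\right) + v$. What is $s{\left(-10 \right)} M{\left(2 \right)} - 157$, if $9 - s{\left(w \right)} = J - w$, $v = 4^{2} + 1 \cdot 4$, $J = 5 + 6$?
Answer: $-493$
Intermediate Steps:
$J = 11$
$v = 20$ ($v = 16 + 4 = 20$)
$M{\left(Z \right)} = 20 + 2 Z^{2}$ ($M{\left(Z \right)} = \left(Z^{2} + Z Z\right) + 20 = \left(Z^{2} + Z^{2}\right) + 20 = 2 Z^{2} + 20 = 20 + 2 Z^{2}$)
$s{\left(w \right)} = -2 + w$ ($s{\left(w \right)} = 9 - \left(11 - w\right) = 9 + \left(-11 + w\right) = -2 + w$)
$s{\left(-10 \right)} M{\left(2 \right)} - 157 = \left(-2 - 10\right) \left(20 + 2 \cdot 2^{2}\right) - 157 = - 12 \left(20 + 2 \cdot 4\right) - 157 = - 12 \left(20 + 8\right) - 157 = \left(-12\right) 28 - 157 = -336 - 157 = -493$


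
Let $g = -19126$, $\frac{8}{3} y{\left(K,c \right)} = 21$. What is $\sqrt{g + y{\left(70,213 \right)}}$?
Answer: $\frac{13 i \sqrt{1810}}{4} \approx 138.27 i$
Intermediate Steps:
$y{\left(K,c \right)} = \frac{63}{8}$ ($y{\left(K,c \right)} = \frac{3}{8} \cdot 21 = \frac{63}{8}$)
$\sqrt{g + y{\left(70,213 \right)}} = \sqrt{-19126 + \frac{63}{8}} = \sqrt{- \frac{152945}{8}} = \frac{13 i \sqrt{1810}}{4}$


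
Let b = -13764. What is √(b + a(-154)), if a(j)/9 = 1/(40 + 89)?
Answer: 3*I*√2827723/43 ≈ 117.32*I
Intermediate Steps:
a(j) = 3/43 (a(j) = 9/(40 + 89) = 9/129 = 9*(1/129) = 3/43)
√(b + a(-154)) = √(-13764 + 3/43) = √(-591849/43) = 3*I*√2827723/43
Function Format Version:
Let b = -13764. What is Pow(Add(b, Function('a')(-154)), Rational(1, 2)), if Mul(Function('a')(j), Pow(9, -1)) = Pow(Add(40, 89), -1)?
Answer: Mul(Rational(3, 43), I, Pow(2827723, Rational(1, 2))) ≈ Mul(117.32, I)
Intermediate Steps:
Function('a')(j) = Rational(3, 43) (Function('a')(j) = Mul(9, Pow(Add(40, 89), -1)) = Mul(9, Pow(129, -1)) = Mul(9, Rational(1, 129)) = Rational(3, 43))
Pow(Add(b, Function('a')(-154)), Rational(1, 2)) = Pow(Add(-13764, Rational(3, 43)), Rational(1, 2)) = Pow(Rational(-591849, 43), Rational(1, 2)) = Mul(Rational(3, 43), I, Pow(2827723, Rational(1, 2)))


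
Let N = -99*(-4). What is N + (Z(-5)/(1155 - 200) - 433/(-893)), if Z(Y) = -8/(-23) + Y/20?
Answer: 31107807497/78458980 ≈ 396.48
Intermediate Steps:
Z(Y) = 8/23 + Y/20 (Z(Y) = -8*(-1/23) + Y*(1/20) = 8/23 + Y/20)
N = 396
N + (Z(-5)/(1155 - 200) - 433/(-893)) = 396 + ((8/23 + (1/20)*(-5))/(1155 - 200) - 433/(-893)) = 396 + ((8/23 - ¼)/955 - 433*(-1/893)) = 396 + ((9/92)*(1/955) + 433/893) = 396 + (9/87860 + 433/893) = 396 + 38051417/78458980 = 31107807497/78458980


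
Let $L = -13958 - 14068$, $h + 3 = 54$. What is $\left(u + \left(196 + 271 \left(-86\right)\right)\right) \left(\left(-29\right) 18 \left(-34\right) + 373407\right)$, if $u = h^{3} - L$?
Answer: $53810019885$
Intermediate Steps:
$h = 51$ ($h = -3 + 54 = 51$)
$L = -28026$ ($L = -13958 - 14068 = -28026$)
$u = 160677$ ($u = 51^{3} - -28026 = 132651 + 28026 = 160677$)
$\left(u + \left(196 + 271 \left(-86\right)\right)\right) \left(\left(-29\right) 18 \left(-34\right) + 373407\right) = \left(160677 + \left(196 + 271 \left(-86\right)\right)\right) \left(\left(-29\right) 18 \left(-34\right) + 373407\right) = \left(160677 + \left(196 - 23306\right)\right) \left(\left(-522\right) \left(-34\right) + 373407\right) = \left(160677 - 23110\right) \left(17748 + 373407\right) = 137567 \cdot 391155 = 53810019885$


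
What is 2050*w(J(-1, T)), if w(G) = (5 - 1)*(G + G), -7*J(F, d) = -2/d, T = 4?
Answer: 8200/7 ≈ 1171.4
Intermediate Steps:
J(F, d) = 2/(7*d) (J(F, d) = -(-2)/(7*d) = 2/(7*d))
w(G) = 8*G (w(G) = 4*(2*G) = 8*G)
2050*w(J(-1, T)) = 2050*(8*((2/7)/4)) = 2050*(8*((2/7)*(1/4))) = 2050*(8*(1/14)) = 2050*(4/7) = 8200/7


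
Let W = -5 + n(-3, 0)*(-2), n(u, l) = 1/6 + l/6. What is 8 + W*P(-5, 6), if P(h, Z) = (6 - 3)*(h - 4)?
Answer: 152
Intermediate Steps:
P(h, Z) = -12 + 3*h (P(h, Z) = 3*(-4 + h) = -12 + 3*h)
n(u, l) = 1/6 + l/6 (n(u, l) = 1*(1/6) + l*(1/6) = 1/6 + l/6)
W = -16/3 (W = -5 + (1/6 + (1/6)*0)*(-2) = -5 + (1/6 + 0)*(-2) = -5 + (1/6)*(-2) = -5 - 1/3 = -16/3 ≈ -5.3333)
8 + W*P(-5, 6) = 8 - 16*(-12 + 3*(-5))/3 = 8 - 16*(-12 - 15)/3 = 8 - 16/3*(-27) = 8 + 144 = 152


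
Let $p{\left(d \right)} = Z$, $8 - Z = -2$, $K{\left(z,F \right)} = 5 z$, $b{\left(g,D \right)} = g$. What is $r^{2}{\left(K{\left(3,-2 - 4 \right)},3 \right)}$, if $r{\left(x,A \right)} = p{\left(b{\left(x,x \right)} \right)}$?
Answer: $100$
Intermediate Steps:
$Z = 10$ ($Z = 8 - -2 = 8 + 2 = 10$)
$p{\left(d \right)} = 10$
$r{\left(x,A \right)} = 10$
$r^{2}{\left(K{\left(3,-2 - 4 \right)},3 \right)} = 10^{2} = 100$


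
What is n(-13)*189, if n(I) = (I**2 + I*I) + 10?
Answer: 65772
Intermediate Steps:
n(I) = 10 + 2*I**2 (n(I) = (I**2 + I**2) + 10 = 2*I**2 + 10 = 10 + 2*I**2)
n(-13)*189 = (10 + 2*(-13)**2)*189 = (10 + 2*169)*189 = (10 + 338)*189 = 348*189 = 65772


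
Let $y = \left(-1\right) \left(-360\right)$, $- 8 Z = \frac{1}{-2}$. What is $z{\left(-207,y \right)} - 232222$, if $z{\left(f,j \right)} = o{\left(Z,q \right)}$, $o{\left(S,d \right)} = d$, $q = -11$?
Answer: $-232233$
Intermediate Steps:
$Z = \frac{1}{16}$ ($Z = - \frac{1}{8 \left(-2\right)} = \left(- \frac{1}{8}\right) \left(- \frac{1}{2}\right) = \frac{1}{16} \approx 0.0625$)
$y = 360$
$z{\left(f,j \right)} = -11$
$z{\left(-207,y \right)} - 232222 = -11 - 232222 = -232233$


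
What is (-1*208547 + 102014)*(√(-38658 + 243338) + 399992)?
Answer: -42612347736 - 213066*√51170 ≈ -4.2661e+10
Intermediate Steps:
(-1*208547 + 102014)*(√(-38658 + 243338) + 399992) = (-208547 + 102014)*(√204680 + 399992) = -106533*(2*√51170 + 399992) = -106533*(399992 + 2*√51170) = -42612347736 - 213066*√51170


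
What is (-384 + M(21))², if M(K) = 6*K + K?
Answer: 56169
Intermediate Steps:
M(K) = 7*K
(-384 + M(21))² = (-384 + 7*21)² = (-384 + 147)² = (-237)² = 56169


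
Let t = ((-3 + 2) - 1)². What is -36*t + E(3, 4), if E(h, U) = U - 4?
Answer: -144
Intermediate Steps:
E(h, U) = -4 + U
t = 4 (t = (-1 - 1)² = (-2)² = 4)
-36*t + E(3, 4) = -36*4 + (-4 + 4) = -144 + 0 = -144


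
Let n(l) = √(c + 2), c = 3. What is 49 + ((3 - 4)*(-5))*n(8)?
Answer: 49 + 5*√5 ≈ 60.180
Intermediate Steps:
n(l) = √5 (n(l) = √(3 + 2) = √5)
49 + ((3 - 4)*(-5))*n(8) = 49 + ((3 - 4)*(-5))*√5 = 49 + (-1*(-5))*√5 = 49 + 5*√5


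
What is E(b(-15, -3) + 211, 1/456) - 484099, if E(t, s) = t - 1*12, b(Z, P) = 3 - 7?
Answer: -483904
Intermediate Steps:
b(Z, P) = -4
E(t, s) = -12 + t (E(t, s) = t - 12 = -12 + t)
E(b(-15, -3) + 211, 1/456) - 484099 = (-12 + (-4 + 211)) - 484099 = (-12 + 207) - 484099 = 195 - 484099 = -483904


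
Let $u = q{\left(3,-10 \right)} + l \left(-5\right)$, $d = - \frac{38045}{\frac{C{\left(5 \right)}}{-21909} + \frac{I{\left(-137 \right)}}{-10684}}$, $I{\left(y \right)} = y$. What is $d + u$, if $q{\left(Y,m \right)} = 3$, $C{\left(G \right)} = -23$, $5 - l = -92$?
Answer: $- \frac{254485066250}{92779} \approx -2.7429 \cdot 10^{6}$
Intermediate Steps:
$l = 97$ ($l = 5 - -92 = 5 + 92 = 97$)
$d = - \frac{254440346772}{92779}$ ($d = - \frac{38045}{- \frac{23}{-21909} - \frac{137}{-10684}} = - \frac{38045}{\left(-23\right) \left(- \frac{1}{21909}\right) - - \frac{137}{10684}} = - \frac{38045}{\frac{23}{21909} + \frac{137}{10684}} = - \frac{38045}{\frac{3247265}{234075756}} = \left(-38045\right) \frac{234075756}{3247265} = - \frac{254440346772}{92779} \approx -2.7424 \cdot 10^{6}$)
$u = -482$ ($u = 3 + 97 \left(-5\right) = 3 - 485 = -482$)
$d + u = - \frac{254440346772}{92779} - 482 = - \frac{254485066250}{92779}$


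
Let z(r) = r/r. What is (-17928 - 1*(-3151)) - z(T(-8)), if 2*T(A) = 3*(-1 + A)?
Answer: -14778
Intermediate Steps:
T(A) = -3/2 + 3*A/2 (T(A) = (3*(-1 + A))/2 = (-3 + 3*A)/2 = -3/2 + 3*A/2)
z(r) = 1
(-17928 - 1*(-3151)) - z(T(-8)) = (-17928 - 1*(-3151)) - 1*1 = (-17928 + 3151) - 1 = -14777 - 1 = -14778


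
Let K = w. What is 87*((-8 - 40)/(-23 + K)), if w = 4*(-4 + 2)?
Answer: 4176/31 ≈ 134.71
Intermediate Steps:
w = -8 (w = 4*(-2) = -8)
K = -8
87*((-8 - 40)/(-23 + K)) = 87*((-8 - 40)/(-23 - 8)) = 87*(-48/(-31)) = 87*(-48*(-1/31)) = 87*(48/31) = 4176/31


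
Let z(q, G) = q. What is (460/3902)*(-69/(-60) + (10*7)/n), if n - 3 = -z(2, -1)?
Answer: 32729/3902 ≈ 8.3878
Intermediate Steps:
n = 1 (n = 3 - 1*2 = 3 - 2 = 1)
(460/3902)*(-69/(-60) + (10*7)/n) = (460/3902)*(-69/(-60) + (10*7)/1) = (460*(1/3902))*(-69*(-1/60) + 70*1) = 230*(23/20 + 70)/1951 = (230/1951)*(1423/20) = 32729/3902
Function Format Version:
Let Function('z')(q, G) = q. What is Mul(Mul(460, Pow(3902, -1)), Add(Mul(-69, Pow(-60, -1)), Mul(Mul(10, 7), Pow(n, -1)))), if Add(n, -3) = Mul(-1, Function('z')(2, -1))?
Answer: Rational(32729, 3902) ≈ 8.3878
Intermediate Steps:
n = 1 (n = Add(3, Mul(-1, 2)) = Add(3, -2) = 1)
Mul(Mul(460, Pow(3902, -1)), Add(Mul(-69, Pow(-60, -1)), Mul(Mul(10, 7), Pow(n, -1)))) = Mul(Mul(460, Pow(3902, -1)), Add(Mul(-69, Pow(-60, -1)), Mul(Mul(10, 7), Pow(1, -1)))) = Mul(Mul(460, Rational(1, 3902)), Add(Mul(-69, Rational(-1, 60)), Mul(70, 1))) = Mul(Rational(230, 1951), Add(Rational(23, 20), 70)) = Mul(Rational(230, 1951), Rational(1423, 20)) = Rational(32729, 3902)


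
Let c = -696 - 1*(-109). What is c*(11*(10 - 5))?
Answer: -32285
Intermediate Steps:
c = -587 (c = -696 + 109 = -587)
c*(11*(10 - 5)) = -6457*(10 - 5) = -6457*5 = -587*55 = -32285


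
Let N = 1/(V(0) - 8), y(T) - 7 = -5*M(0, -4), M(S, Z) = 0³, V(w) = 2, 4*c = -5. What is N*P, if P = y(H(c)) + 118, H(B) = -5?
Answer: -125/6 ≈ -20.833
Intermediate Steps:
c = -5/4 (c = (¼)*(-5) = -5/4 ≈ -1.2500)
M(S, Z) = 0
y(T) = 7 (y(T) = 7 - 5*0 = 7 + 0 = 7)
P = 125 (P = 7 + 118 = 125)
N = -⅙ (N = 1/(2 - 8) = 1/(-6) = -⅙ ≈ -0.16667)
N*P = -⅙*125 = -125/6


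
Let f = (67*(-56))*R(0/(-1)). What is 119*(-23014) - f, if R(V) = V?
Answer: -2738666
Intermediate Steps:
f = 0 (f = (67*(-56))*(0/(-1)) = -0*(-1) = -3752*0 = 0)
119*(-23014) - f = 119*(-23014) - 1*0 = -2738666 + 0 = -2738666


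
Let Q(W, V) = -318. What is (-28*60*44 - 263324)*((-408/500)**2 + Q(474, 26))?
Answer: 1672172438424/15625 ≈ 1.0702e+8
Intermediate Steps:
(-28*60*44 - 263324)*((-408/500)**2 + Q(474, 26)) = (-28*60*44 - 263324)*((-408/500)**2 - 318) = (-1680*44 - 263324)*((-408*1/500)**2 - 318) = (-73920 - 263324)*((-102/125)**2 - 318) = -337244*(10404/15625 - 318) = -337244*(-4958346/15625) = 1672172438424/15625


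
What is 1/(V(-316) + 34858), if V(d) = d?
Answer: 1/34542 ≈ 2.8950e-5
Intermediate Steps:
1/(V(-316) + 34858) = 1/(-316 + 34858) = 1/34542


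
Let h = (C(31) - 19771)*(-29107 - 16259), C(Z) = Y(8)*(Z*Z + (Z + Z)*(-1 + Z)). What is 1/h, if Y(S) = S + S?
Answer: -1/1150708590 ≈ -8.6903e-10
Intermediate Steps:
Y(S) = 2*S
C(Z) = 16*Z² + 32*Z*(-1 + Z) (C(Z) = (2*8)*(Z*Z + (Z + Z)*(-1 + Z)) = 16*(Z² + (2*Z)*(-1 + Z)) = 16*(Z² + 2*Z*(-1 + Z)) = 16*Z² + 32*Z*(-1 + Z))
h = -1150708590 (h = (16*31*(-2 + 3*31) - 19771)*(-29107 - 16259) = (16*31*(-2 + 93) - 19771)*(-45366) = (16*31*91 - 19771)*(-45366) = (45136 - 19771)*(-45366) = 25365*(-45366) = -1150708590)
1/h = 1/(-1150708590) = -1/1150708590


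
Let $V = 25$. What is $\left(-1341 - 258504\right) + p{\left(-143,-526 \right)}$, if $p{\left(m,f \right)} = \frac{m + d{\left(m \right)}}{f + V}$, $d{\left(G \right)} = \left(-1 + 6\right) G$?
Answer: $- \frac{43393829}{167} \approx -2.5984 \cdot 10^{5}$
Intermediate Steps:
$d{\left(G \right)} = 5 G$
$p{\left(m,f \right)} = \frac{6 m}{25 + f}$ ($p{\left(m,f \right)} = \frac{m + 5 m}{f + 25} = \frac{6 m}{25 + f}$)
$\left(-1341 - 258504\right) + p{\left(-143,-526 \right)} = \left(-1341 - 258504\right) + 6 \left(-143\right) \frac{1}{25 - 526} = -259845 + 6 \left(-143\right) \frac{1}{-501} = -259845 + 6 \left(-143\right) \left(- \frac{1}{501}\right) = -259845 + \frac{286}{167} = - \frac{43393829}{167}$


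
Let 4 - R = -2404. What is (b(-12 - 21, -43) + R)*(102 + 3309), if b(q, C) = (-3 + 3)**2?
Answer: 8213688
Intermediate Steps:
R = 2408 (R = 4 - 1*(-2404) = 4 + 2404 = 2408)
b(q, C) = 0 (b(q, C) = 0**2 = 0)
(b(-12 - 21, -43) + R)*(102 + 3309) = (0 + 2408)*(102 + 3309) = 2408*3411 = 8213688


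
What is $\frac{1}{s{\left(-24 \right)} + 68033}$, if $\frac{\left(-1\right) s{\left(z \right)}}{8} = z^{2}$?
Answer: $\frac{1}{63425} \approx 1.5767 \cdot 10^{-5}$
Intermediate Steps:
$s{\left(z \right)} = - 8 z^{2}$
$\frac{1}{s{\left(-24 \right)} + 68033} = \frac{1}{- 8 \left(-24\right)^{2} + 68033} = \frac{1}{\left(-8\right) 576 + 68033} = \frac{1}{-4608 + 68033} = \frac{1}{63425}$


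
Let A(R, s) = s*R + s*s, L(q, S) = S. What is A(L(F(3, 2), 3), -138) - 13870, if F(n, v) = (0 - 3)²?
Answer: 4760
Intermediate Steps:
F(n, v) = 9 (F(n, v) = (-3)² = 9)
A(R, s) = s² + R*s (A(R, s) = R*s + s² = s² + R*s)
A(L(F(3, 2), 3), -138) - 13870 = -138*(3 - 138) - 13870 = -138*(-135) - 13870 = 18630 - 13870 = 4760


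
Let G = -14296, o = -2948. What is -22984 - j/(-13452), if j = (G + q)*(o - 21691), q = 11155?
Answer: -77263223/4484 ≈ -17231.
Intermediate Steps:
j = 77391099 (j = (-14296 + 11155)*(-2948 - 21691) = -3141*(-24639) = 77391099)
-22984 - j/(-13452) = -22984 - 77391099/(-13452) = -22984 - 77391099*(-1)/13452 = -22984 - 1*(-25797033/4484) = -22984 + 25797033/4484 = -77263223/4484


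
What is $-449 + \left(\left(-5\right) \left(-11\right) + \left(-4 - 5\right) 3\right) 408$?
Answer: $10975$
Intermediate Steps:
$-449 + \left(\left(-5\right) \left(-11\right) + \left(-4 - 5\right) 3\right) 408 = -449 + \left(55 - 27\right) 408 = -449 + 28 \cdot 408 = -449 + 11424 = 10975$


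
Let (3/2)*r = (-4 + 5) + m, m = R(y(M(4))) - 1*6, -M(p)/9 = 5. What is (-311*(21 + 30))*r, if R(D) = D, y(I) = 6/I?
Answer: 814198/15 ≈ 54280.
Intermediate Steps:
M(p) = -45 (M(p) = -9*5 = -45)
m = -92/15 (m = 6/(-45) - 1*6 = 6*(-1/45) - 6 = -2/15 - 6 = -92/15 ≈ -6.1333)
r = -154/45 (r = 2*((-4 + 5) - 92/15)/3 = 2*(1 - 92/15)/3 = (⅔)*(-77/15) = -154/45 ≈ -3.4222)
(-311*(21 + 30))*r = -311*(21 + 30)*(-154/45) = -311*51*(-154/45) = -15861*(-154/45) = 814198/15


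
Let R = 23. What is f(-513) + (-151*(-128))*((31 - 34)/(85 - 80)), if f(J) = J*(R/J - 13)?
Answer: -24524/5 ≈ -4904.8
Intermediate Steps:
f(J) = J*(-13 + 23/J) (f(J) = J*(23/J - 13) = J*(-13 + 23/J))
f(-513) + (-151*(-128))*((31 - 34)/(85 - 80)) = (23 - 13*(-513)) + (-151*(-128))*((31 - 34)/(85 - 80)) = (23 + 6669) + 19328*(-3/5) = 6692 + 19328*(-3*1/5) = 6692 + 19328*(-3/5) = 6692 - 57984/5 = -24524/5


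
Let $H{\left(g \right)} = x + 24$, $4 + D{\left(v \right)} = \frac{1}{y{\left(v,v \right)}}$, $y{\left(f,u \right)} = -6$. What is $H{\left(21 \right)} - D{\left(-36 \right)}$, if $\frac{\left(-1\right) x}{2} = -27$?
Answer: $\frac{493}{6} \approx 82.167$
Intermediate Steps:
$x = 54$ ($x = \left(-2\right) \left(-27\right) = 54$)
$D{\left(v \right)} = - \frac{25}{6}$ ($D{\left(v \right)} = -4 + \frac{1}{-6} = -4 - \frac{1}{6} = - \frac{25}{6}$)
$H{\left(g \right)} = 78$ ($H{\left(g \right)} = 54 + 24 = 78$)
$H{\left(21 \right)} - D{\left(-36 \right)} = 78 - - \frac{25}{6} = 78 + \frac{25}{6} = \frac{493}{6}$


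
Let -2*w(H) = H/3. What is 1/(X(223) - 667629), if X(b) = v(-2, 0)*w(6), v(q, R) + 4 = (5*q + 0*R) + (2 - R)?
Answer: -1/667617 ≈ -1.4979e-6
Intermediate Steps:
v(q, R) = -2 - R + 5*q (v(q, R) = -4 + ((5*q + 0*R) + (2 - R)) = -4 + ((5*q + 0) + (2 - R)) = -4 + (5*q + (2 - R)) = -4 + (2 - R + 5*q) = -2 - R + 5*q)
w(H) = -H/6 (w(H) = -H/(2*3) = -H/6)
X(b) = 12 (X(b) = (-2 - 1*0 + 5*(-2))*(-⅙*6) = (-2 + 0 - 10)*(-1) = -12*(-1) = 12)
1/(X(223) - 667629) = 1/(12 - 667629) = 1/(-667617) = -1/667617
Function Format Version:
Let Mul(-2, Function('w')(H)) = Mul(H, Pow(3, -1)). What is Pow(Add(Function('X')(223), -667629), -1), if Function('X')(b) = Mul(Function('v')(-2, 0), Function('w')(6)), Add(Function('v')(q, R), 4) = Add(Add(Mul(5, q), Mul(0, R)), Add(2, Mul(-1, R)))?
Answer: Rational(-1, 667617) ≈ -1.4979e-6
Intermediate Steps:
Function('v')(q, R) = Add(-2, Mul(-1, R), Mul(5, q)) (Function('v')(q, R) = Add(-4, Add(Add(Mul(5, q), Mul(0, R)), Add(2, Mul(-1, R)))) = Add(-4, Add(Add(Mul(5, q), 0), Add(2, Mul(-1, R)))) = Add(-4, Add(Mul(5, q), Add(2, Mul(-1, R)))) = Add(-4, Add(2, Mul(-1, R), Mul(5, q))) = Add(-2, Mul(-1, R), Mul(5, q)))
Function('w')(H) = Mul(Rational(-1, 6), H) (Function('w')(H) = Mul(Rational(-1, 2), Mul(H, Pow(3, -1))) = Mul(Rational(-1, 2), Mul(H, Rational(1, 3))) = Mul(Rational(-1, 2), Mul(Rational(1, 3), H)) = Mul(Rational(-1, 6), H))
Function('X')(b) = 12 (Function('X')(b) = Mul(Add(-2, Mul(-1, 0), Mul(5, -2)), Mul(Rational(-1, 6), 6)) = Mul(Add(-2, 0, -10), -1) = Mul(-12, -1) = 12)
Pow(Add(Function('X')(223), -667629), -1) = Pow(Add(12, -667629), -1) = Pow(-667617, -1) = Rational(-1, 667617)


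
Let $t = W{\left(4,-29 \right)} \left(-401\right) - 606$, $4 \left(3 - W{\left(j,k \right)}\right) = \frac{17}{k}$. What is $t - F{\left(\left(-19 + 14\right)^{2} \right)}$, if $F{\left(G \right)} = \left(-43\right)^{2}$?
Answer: $- \frac{431145}{116} \approx -3716.8$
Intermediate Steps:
$W{\left(j,k \right)} = 3 - \frac{17}{4 k}$ ($W{\left(j,k \right)} = 3 - \frac{17 \frac{1}{k}}{4} = 3 - \frac{17}{4 k}$)
$t = - \frac{216661}{116}$ ($t = \left(3 - \frac{17}{4 \left(-29\right)}\right) \left(-401\right) - 606 = \left(3 - - \frac{17}{116}\right) \left(-401\right) - 606 = \left(3 + \frac{17}{116}\right) \left(-401\right) - 606 = \frac{365}{116} \left(-401\right) - 606 = - \frac{146365}{116} - 606 = - \frac{216661}{116} \approx -1867.8$)
$F{\left(G \right)} = 1849$
$t - F{\left(\left(-19 + 14\right)^{2} \right)} = - \frac{216661}{116} - 1849 = - \frac{431145}{116}$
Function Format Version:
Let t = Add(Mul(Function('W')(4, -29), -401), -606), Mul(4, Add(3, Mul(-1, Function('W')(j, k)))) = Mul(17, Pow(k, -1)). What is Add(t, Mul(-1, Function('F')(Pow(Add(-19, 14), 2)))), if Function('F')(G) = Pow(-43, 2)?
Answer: Rational(-431145, 116) ≈ -3716.8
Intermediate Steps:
Function('W')(j, k) = Add(3, Mul(Rational(-17, 4), Pow(k, -1))) (Function('W')(j, k) = Add(3, Mul(Rational(-1, 4), Mul(17, Pow(k, -1)))) = Add(3, Mul(Rational(-17, 4), Pow(k, -1))))
t = Rational(-216661, 116) (t = Add(Mul(Add(3, Mul(Rational(-17, 4), Pow(-29, -1))), -401), -606) = Add(Mul(Add(3, Mul(Rational(-17, 4), Rational(-1, 29))), -401), -606) = Add(Mul(Add(3, Rational(17, 116)), -401), -606) = Add(Mul(Rational(365, 116), -401), -606) = Add(Rational(-146365, 116), -606) = Rational(-216661, 116) ≈ -1867.8)
Function('F')(G) = 1849
Add(t, Mul(-1, Function('F')(Pow(Add(-19, 14), 2)))) = Add(Rational(-216661, 116), Mul(-1, 1849)) = Add(Rational(-216661, 116), -1849) = Rational(-431145, 116)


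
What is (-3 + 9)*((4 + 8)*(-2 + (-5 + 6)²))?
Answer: -72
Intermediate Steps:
(-3 + 9)*((4 + 8)*(-2 + (-5 + 6)²)) = 6*(12*(-2 + 1²)) = 6*(12*(-2 + 1)) = 6*(12*(-1)) = 6*(-12) = -72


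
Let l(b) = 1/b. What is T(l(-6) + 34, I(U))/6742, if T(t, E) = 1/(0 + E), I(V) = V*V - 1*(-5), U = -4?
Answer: 1/141582 ≈ 7.0630e-6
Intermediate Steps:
I(V) = 5 + V**2 (I(V) = V**2 + 5 = 5 + V**2)
T(t, E) = 1/E
T(l(-6) + 34, I(U))/6742 = 1/((5 + (-4)**2)*6742) = (1/6742)/(5 + 16) = (1/6742)/21 = (1/21)*(1/6742) = 1/141582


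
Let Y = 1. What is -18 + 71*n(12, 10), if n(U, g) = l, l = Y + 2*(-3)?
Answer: -373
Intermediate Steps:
l = -5 (l = 1 + 2*(-3) = 1 - 6 = -5)
n(U, g) = -5
-18 + 71*n(12, 10) = -18 + 71*(-5) = -18 - 355 = -373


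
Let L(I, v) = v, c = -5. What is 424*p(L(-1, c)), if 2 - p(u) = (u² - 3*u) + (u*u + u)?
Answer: -24592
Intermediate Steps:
p(u) = 2 - 2*u² + 2*u (p(u) = 2 - ((u² - 3*u) + (u*u + u)) = 2 - ((u² - 3*u) + (u² + u)) = 2 - ((u² - 3*u) + (u + u²)) = 2 - (-2*u + 2*u²) = 2 + (-2*u² + 2*u) = 2 - 2*u² + 2*u)
424*p(L(-1, c)) = 424*(2 - 2*(-5)² + 2*(-5)) = 424*(2 - 2*25 - 10) = 424*(2 - 50 - 10) = 424*(-58) = -24592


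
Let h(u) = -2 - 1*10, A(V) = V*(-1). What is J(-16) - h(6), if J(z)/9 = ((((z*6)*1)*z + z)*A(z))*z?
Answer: -3502068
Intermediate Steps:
A(V) = -V
h(u) = -12 (h(u) = -2 - 10 = -12)
J(z) = -9*z²*(z + 6*z²) (J(z) = 9*(((((z*6)*1)*z + z)*(-z))*z) = 9*(((((6*z)*1)*z + z)*(-z))*z) = 9*((((6*z)*z + z)*(-z))*z) = 9*(((6*z² + z)*(-z))*z) = 9*(((z + 6*z²)*(-z))*z) = 9*((-z*(z + 6*z²))*z) = 9*(-z²*(z + 6*z²)) = -9*z²*(z + 6*z²))
J(-16) - h(6) = (-16)³*(-9 - 54*(-16)) - 1*(-12) = -4096*(-9 + 864) + 12 = -4096*855 + 12 = -3502080 + 12 = -3502068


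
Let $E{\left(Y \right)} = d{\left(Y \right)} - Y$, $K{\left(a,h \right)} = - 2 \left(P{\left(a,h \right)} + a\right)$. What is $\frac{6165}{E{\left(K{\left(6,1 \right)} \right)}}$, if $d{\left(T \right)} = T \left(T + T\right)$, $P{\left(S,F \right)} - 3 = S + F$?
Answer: $\frac{1233}{416} \approx 2.9639$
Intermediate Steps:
$P{\left(S,F \right)} = 3 + F + S$ ($P{\left(S,F \right)} = 3 + \left(S + F\right) = 3 + \left(F + S\right) = 3 + F + S$)
$d{\left(T \right)} = 2 T^{2}$ ($d{\left(T \right)} = T 2 T = 2 T^{2}$)
$K{\left(a,h \right)} = -6 - 4 a - 2 h$ ($K{\left(a,h \right)} = - 2 \left(\left(3 + h + a\right) + a\right) = - 2 \left(\left(3 + a + h\right) + a\right) = - 2 \left(3 + h + 2 a\right) = -6 - 4 a - 2 h$)
$E{\left(Y \right)} = - Y + 2 Y^{2}$ ($E{\left(Y \right)} = 2 Y^{2} - Y = - Y + 2 Y^{2}$)
$\frac{6165}{E{\left(K{\left(6,1 \right)} \right)}} = \frac{6165}{\left(-6 - 24 - 2\right) \left(-1 + 2 \left(-6 - 24 - 2\right)\right)} = \frac{6165}{\left(-32\right) \left(-1 + 2 \left(-32\right)\right)} = \frac{6165}{\left(-32\right) \left(-1 - 64\right)} = \frac{6165}{\left(-32\right) \left(-65\right)} = \frac{6165}{2080} = 6165 \cdot \frac{1}{2080} = \frac{1233}{416}$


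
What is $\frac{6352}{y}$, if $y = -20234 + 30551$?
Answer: $\frac{6352}{10317} \approx 0.61568$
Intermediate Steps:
$y = 10317$
$\frac{6352}{y} = \frac{6352}{10317}$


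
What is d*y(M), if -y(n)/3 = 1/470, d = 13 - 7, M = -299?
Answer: -9/235 ≈ -0.038298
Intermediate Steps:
d = 6
y(n) = -3/470
d*y(M) = 6*(-3/470) = -9/235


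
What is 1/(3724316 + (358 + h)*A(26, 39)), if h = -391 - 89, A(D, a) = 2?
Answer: 1/3724072 ≈ 2.6852e-7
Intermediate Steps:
h = -480
1/(3724316 + (358 + h)*A(26, 39)) = 1/(3724316 + (358 - 480)*2) = 1/(3724316 - 122*2) = 1/(3724316 - 244) = 1/3724072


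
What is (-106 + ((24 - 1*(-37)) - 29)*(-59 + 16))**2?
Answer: 2196324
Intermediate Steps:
(-106 + ((24 - 1*(-37)) - 29)*(-59 + 16))**2 = (-106 + ((24 + 37) - 29)*(-43))**2 = (-106 + (61 - 29)*(-43))**2 = (-106 + 32*(-43))**2 = (-106 - 1376)**2 = (-1482)**2 = 2196324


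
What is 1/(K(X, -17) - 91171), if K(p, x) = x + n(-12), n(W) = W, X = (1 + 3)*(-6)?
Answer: -1/91200 ≈ -1.0965e-5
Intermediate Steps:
X = -24 (X = 4*(-6) = -24)
K(p, x) = -12 + x (K(p, x) = x - 12 = -12 + x)
1/(K(X, -17) - 91171) = 1/((-12 - 17) - 91171) = 1/(-29 - 91171) = 1/(-91200) = -1/91200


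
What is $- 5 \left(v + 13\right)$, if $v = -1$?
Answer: $-60$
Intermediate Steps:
$- 5 \left(v + 13\right) = - 5 \left(-1 + 13\right) = \left(-5\right) 12 = -60$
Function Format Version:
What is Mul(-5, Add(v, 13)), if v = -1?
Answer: -60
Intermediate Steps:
Mul(-5, Add(v, 13)) = Mul(-5, Add(-1, 13)) = Mul(-5, 12) = -60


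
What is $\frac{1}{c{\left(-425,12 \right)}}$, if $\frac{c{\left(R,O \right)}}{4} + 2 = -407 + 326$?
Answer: $- \frac{1}{332} \approx -0.003012$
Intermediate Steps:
$c{\left(R,O \right)} = -332$ ($c{\left(R,O \right)} = -8 + 4 \left(-407 + 326\right) = -8 + 4 \left(-81\right) = -8 - 324 = -332$)
$\frac{1}{c{\left(-425,12 \right)}} = \frac{1}{-332} = - \frac{1}{332}$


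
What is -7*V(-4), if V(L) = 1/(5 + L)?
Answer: -7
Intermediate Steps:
-7*V(-4) = -7/(5 - 4) = -7/1 = -7*1 = -7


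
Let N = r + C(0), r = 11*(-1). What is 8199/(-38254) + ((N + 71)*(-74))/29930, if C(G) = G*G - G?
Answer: -41524383/114494222 ≈ -0.36268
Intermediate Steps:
C(G) = G**2 - G
r = -11
N = -11 (N = -11 + 0*(-1 + 0) = -11 + 0*(-1) = -11 + 0 = -11)
8199/(-38254) + ((N + 71)*(-74))/29930 = 8199/(-38254) + ((-11 + 71)*(-74))/29930 = 8199*(-1/38254) + (60*(-74))*(1/29930) = -8199/38254 - 4440*1/29930 = -8199/38254 - 444/2993 = -41524383/114494222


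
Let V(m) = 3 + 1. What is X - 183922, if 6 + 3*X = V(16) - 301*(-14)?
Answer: -182518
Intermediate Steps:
V(m) = 4
X = 1404 (X = -2 + (4 - 301*(-14))/3 = -2 + (4 + 4214)/3 = -2 + (⅓)*4218 = -2 + 1406 = 1404)
X - 183922 = 1404 - 183922 = -182518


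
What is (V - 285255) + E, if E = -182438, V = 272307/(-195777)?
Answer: -30521268256/65259 ≈ -4.6769e+5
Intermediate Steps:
V = -90769/65259 (V = 272307*(-1/195777) = -90769/65259 ≈ -1.3909)
(V - 285255) + E = (-90769/65259 - 285255) - 182438 = -18615546814/65259 - 182438 = -30521268256/65259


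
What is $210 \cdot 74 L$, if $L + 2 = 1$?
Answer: $-15540$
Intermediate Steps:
$L = -1$ ($L = -2 + 1 = -1$)
$210 \cdot 74 L = 210 \cdot 74 \left(-1\right) = 15540 \left(-1\right) = -15540$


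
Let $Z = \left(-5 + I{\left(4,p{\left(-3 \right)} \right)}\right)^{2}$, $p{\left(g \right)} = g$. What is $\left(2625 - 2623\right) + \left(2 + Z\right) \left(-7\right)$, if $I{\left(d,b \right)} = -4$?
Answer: $-579$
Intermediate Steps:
$Z = 81$ ($Z = \left(-5 - 4\right)^{2} = \left(-9\right)^{2} = 81$)
$\left(2625 - 2623\right) + \left(2 + Z\right) \left(-7\right) = \left(2625 - 2623\right) + \left(2 + 81\right) \left(-7\right) = 2 + 83 \left(-7\right) = 2 - 581 = -579$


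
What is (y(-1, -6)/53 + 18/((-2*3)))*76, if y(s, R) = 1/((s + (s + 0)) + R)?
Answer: -24187/106 ≈ -228.18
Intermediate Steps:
y(s, R) = 1/(R + 2*s) (y(s, R) = 1/((s + s) + R) = 1/(2*s + R) = 1/(R + 2*s))
(y(-1, -6)/53 + 18/((-2*3)))*76 = (1/((-6 + 2*(-1))*53) + 18/((-2*3)))*76 = ((1/53)/(-6 - 2) + 18/(-6))*76 = ((1/53)/(-8) + 18*(-⅙))*76 = (-⅛*1/53 - 3)*76 = (-1/424 - 3)*76 = -1273/424*76 = -24187/106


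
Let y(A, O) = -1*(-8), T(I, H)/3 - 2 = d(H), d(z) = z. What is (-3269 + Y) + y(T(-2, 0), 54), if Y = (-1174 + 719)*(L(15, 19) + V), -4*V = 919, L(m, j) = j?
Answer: 370521/4 ≈ 92630.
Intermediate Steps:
T(I, H) = 6 + 3*H
y(A, O) = 8
V = -919/4 (V = -¼*919 = -919/4 ≈ -229.75)
Y = 383565/4 (Y = (-1174 + 719)*(19 - 919/4) = -455*(-843/4) = 383565/4 ≈ 95891.)
(-3269 + Y) + y(T(-2, 0), 54) = (-3269 + 383565/4) + 8 = 370489/4 + 8 = 370521/4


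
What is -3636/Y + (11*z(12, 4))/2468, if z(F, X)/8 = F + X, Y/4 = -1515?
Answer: 3611/3085 ≈ 1.1705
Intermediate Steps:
Y = -6060 (Y = 4*(-1515) = -6060)
z(F, X) = 8*F + 8*X (z(F, X) = 8*(F + X) = 8*F + 8*X)
-3636/Y + (11*z(12, 4))/2468 = -3636/(-6060) + (11*(8*12 + 8*4))/2468 = -3636*(-1/6060) + (11*(96 + 32))*(1/2468) = ⅗ + (11*128)*(1/2468) = ⅗ + 1408*(1/2468) = ⅗ + 352/617 = 3611/3085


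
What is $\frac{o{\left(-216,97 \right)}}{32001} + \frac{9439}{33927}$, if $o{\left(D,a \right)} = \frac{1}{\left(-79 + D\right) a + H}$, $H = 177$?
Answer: $\frac{954434379595}{3430564183114} \approx 0.27821$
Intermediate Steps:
$o{\left(D,a \right)} = \frac{1}{177 + a \left(-79 + D\right)}$ ($o{\left(D,a \right)} = \frac{1}{\left(-79 + D\right) a + 177} = \frac{1}{a \left(-79 + D\right) + 177} = \frac{1}{177 + a \left(-79 + D\right)}$)
$\frac{o{\left(-216,97 \right)}}{32001} + \frac{9439}{33927} = \frac{1}{\left(177 - 7663 - 20952\right) 32001} + \frac{9439}{33927} = \frac{1}{177 - 7663 - 20952} \cdot \frac{1}{32001} + 9439 \cdot \frac{1}{33927} = \frac{1}{-28438} \cdot \frac{1}{32001} + \frac{9439}{33927} = \left(- \frac{1}{28438}\right) \frac{1}{32001} + \frac{9439}{33927} = - \frac{1}{910044438} + \frac{9439}{33927} = \frac{954434379595}{3430564183114}$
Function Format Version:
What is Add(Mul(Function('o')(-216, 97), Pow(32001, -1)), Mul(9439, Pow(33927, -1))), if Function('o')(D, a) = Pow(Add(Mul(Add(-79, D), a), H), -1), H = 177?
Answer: Rational(954434379595, 3430564183114) ≈ 0.27821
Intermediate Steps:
Function('o')(D, a) = Pow(Add(177, Mul(a, Add(-79, D))), -1) (Function('o')(D, a) = Pow(Add(Mul(Add(-79, D), a), 177), -1) = Pow(Add(Mul(a, Add(-79, D)), 177), -1) = Pow(Add(177, Mul(a, Add(-79, D))), -1))
Add(Mul(Function('o')(-216, 97), Pow(32001, -1)), Mul(9439, Pow(33927, -1))) = Add(Mul(Pow(Add(177, Mul(-79, 97), Mul(-216, 97)), -1), Pow(32001, -1)), Mul(9439, Pow(33927, -1))) = Add(Mul(Pow(Add(177, -7663, -20952), -1), Rational(1, 32001)), Mul(9439, Rational(1, 33927))) = Add(Mul(Pow(-28438, -1), Rational(1, 32001)), Rational(9439, 33927)) = Add(Mul(Rational(-1, 28438), Rational(1, 32001)), Rational(9439, 33927)) = Add(Rational(-1, 910044438), Rational(9439, 33927)) = Rational(954434379595, 3430564183114)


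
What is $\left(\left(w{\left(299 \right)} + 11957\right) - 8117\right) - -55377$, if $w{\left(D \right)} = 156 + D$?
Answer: $59672$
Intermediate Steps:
$\left(\left(w{\left(299 \right)} + 11957\right) - 8117\right) - -55377 = \left(\left(\left(156 + 299\right) + 11957\right) - 8117\right) - -55377 = \left(\left(455 + 11957\right) - 8117\right) + 55377 = \left(12412 - 8117\right) + 55377 = 4295 + 55377 = 59672$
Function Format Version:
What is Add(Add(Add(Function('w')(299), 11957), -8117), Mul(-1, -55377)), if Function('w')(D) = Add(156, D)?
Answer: 59672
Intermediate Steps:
Add(Add(Add(Function('w')(299), 11957), -8117), Mul(-1, -55377)) = Add(Add(Add(Add(156, 299), 11957), -8117), Mul(-1, -55377)) = Add(Add(Add(455, 11957), -8117), 55377) = Add(Add(12412, -8117), 55377) = Add(4295, 55377) = 59672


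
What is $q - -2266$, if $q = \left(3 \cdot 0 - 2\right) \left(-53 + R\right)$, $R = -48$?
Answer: $2468$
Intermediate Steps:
$q = 202$ ($q = \left(3 \cdot 0 - 2\right) \left(-53 - 48\right) = \left(0 - 2\right) \left(-101\right) = \left(-2\right) \left(-101\right) = 202$)
$q - -2266 = 202 - -2266 = 202 + \left(-2 + 2268\right) = 202 + 2266 = 2468$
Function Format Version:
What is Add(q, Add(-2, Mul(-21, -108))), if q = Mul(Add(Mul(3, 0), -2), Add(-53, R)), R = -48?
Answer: 2468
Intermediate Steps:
q = 202 (q = Mul(Add(Mul(3, 0), -2), Add(-53, -48)) = Mul(Add(0, -2), -101) = Mul(-2, -101) = 202)
Add(q, Add(-2, Mul(-21, -108))) = Add(202, Add(-2, Mul(-21, -108))) = Add(202, Add(-2, 2268)) = Add(202, 2266) = 2468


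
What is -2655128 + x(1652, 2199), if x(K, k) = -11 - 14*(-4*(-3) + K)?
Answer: -2678435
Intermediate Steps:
x(K, k) = -179 - 14*K (x(K, k) = -11 - 14*(12 + K) = -11 + (-168 - 14*K) = -179 - 14*K)
-2655128 + x(1652, 2199) = -2655128 + (-179 - 14*1652) = -2655128 + (-179 - 23128) = -2655128 - 23307 = -2678435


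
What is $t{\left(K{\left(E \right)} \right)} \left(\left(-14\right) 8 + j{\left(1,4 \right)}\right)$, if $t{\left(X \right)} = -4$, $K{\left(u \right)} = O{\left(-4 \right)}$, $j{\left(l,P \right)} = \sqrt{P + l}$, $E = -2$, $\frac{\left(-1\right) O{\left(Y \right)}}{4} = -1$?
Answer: $448 - 4 \sqrt{5} \approx 439.06$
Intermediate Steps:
$O{\left(Y \right)} = 4$ ($O{\left(Y \right)} = \left(-4\right) \left(-1\right) = 4$)
$K{\left(u \right)} = 4$
$t{\left(K{\left(E \right)} \right)} \left(\left(-14\right) 8 + j{\left(1,4 \right)}\right) = - 4 \left(\left(-14\right) 8 + \sqrt{4 + 1}\right) = - 4 \left(-112 + \sqrt{5}\right) = 448 - 4 \sqrt{5}$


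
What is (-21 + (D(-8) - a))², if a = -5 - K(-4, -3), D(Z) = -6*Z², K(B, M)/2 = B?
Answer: 166464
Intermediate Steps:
K(B, M) = 2*B
a = 3 (a = -5 - 2*(-4) = -5 - 1*(-8) = -5 + 8 = 3)
(-21 + (D(-8) - a))² = (-21 + (-6*(-8)² - 1*3))² = (-21 + (-6*64 - 3))² = (-21 + (-384 - 3))² = (-21 - 387)² = (-408)² = 166464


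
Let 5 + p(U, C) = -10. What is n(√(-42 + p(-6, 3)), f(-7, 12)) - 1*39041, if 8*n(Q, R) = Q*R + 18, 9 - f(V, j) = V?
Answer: -156155/4 + 2*I*√57 ≈ -39039.0 + 15.1*I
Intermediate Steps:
p(U, C) = -15 (p(U, C) = -5 - 10 = -15)
f(V, j) = 9 - V
n(Q, R) = 9/4 + Q*R/8 (n(Q, R) = (Q*R + 18)/8 = (18 + Q*R)/8 = 9/4 + Q*R/8)
n(√(-42 + p(-6, 3)), f(-7, 12)) - 1*39041 = (9/4 + √(-42 - 15)*(9 - 1*(-7))/8) - 1*39041 = (9/4 + √(-57)*(9 + 7)/8) - 39041 = (9/4 + (⅛)*(I*√57)*16) - 39041 = (9/4 + 2*I*√57) - 39041 = -156155/4 + 2*I*√57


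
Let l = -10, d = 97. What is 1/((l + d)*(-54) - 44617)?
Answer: -1/49315 ≈ -2.0278e-5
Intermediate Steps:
1/((l + d)*(-54) - 44617) = 1/((-10 + 97)*(-54) - 44617) = 1/(87*(-54) - 44617) = 1/(-4698 - 44617) = 1/(-49315) = -1/49315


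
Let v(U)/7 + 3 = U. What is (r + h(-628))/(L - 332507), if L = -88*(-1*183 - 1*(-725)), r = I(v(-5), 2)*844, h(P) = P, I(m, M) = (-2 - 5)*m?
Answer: -330220/380203 ≈ -0.86854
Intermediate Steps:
v(U) = -21 + 7*U
I(m, M) = -7*m
r = 330848 (r = -7*(-21 + 7*(-5))*844 = -7*(-21 - 35)*844 = -7*(-56)*844 = 392*844 = 330848)
L = -47696 (L = -88*(-183 + 725) = -88*542 = -47696)
(r + h(-628))/(L - 332507) = (330848 - 628)/(-47696 - 332507) = 330220/(-380203) = 330220*(-1/380203) = -330220/380203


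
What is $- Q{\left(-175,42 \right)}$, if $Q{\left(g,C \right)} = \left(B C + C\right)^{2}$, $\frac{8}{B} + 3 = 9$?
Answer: $-9604$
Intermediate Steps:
$B = \frac{4}{3}$ ($B = \frac{8}{-3 + 9} = \frac{8}{6} = 8 \cdot \frac{1}{6} = \frac{4}{3} \approx 1.3333$)
$Q{\left(g,C \right)} = \frac{49 C^{2}}{9}$ ($Q{\left(g,C \right)} = \left(\frac{4 C}{3} + C\right)^{2} = \left(\frac{7 C}{3}\right)^{2} = \frac{49 C^{2}}{9}$)
$- Q{\left(-175,42 \right)} = - \frac{49 \cdot 42^{2}}{9} = - \frac{49 \cdot 1764}{9} = \left(-1\right) 9604 = -9604$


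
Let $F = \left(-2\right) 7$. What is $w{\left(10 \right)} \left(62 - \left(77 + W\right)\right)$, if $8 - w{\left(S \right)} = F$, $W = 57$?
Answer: $-1584$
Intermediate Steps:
$F = -14$
$w{\left(S \right)} = 22$ ($w{\left(S \right)} = 8 - -14 = 8 + 14 = 22$)
$w{\left(10 \right)} \left(62 - \left(77 + W\right)\right) = 22 \left(62 - 134\right) = 22 \left(-72\right) = -1584$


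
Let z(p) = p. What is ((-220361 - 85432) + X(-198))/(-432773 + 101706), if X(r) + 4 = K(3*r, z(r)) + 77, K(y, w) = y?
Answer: 306314/331067 ≈ 0.92523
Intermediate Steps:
X(r) = 73 + 3*r (X(r) = -4 + (3*r + 77) = -4 + (77 + 3*r) = 73 + 3*r)
((-220361 - 85432) + X(-198))/(-432773 + 101706) = ((-220361 - 85432) + (73 + 3*(-198)))/(-432773 + 101706) = (-305793 + (73 - 594))/(-331067) = (-305793 - 521)*(-1/331067) = -306314*(-1/331067) = 306314/331067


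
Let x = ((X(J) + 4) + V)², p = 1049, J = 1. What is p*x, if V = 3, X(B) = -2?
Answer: 26225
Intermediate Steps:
x = 25 (x = ((-2 + 4) + 3)² = (2 + 3)² = 5² = 25)
p*x = 1049*25 = 26225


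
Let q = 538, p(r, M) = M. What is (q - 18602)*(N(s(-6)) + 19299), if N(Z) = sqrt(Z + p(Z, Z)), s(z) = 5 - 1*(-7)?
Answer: -348617136 - 36128*sqrt(6) ≈ -3.4871e+8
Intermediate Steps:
s(z) = 12 (s(z) = 5 + 7 = 12)
N(Z) = sqrt(2)*sqrt(Z) (N(Z) = sqrt(Z + Z) = sqrt(2*Z) = sqrt(2)*sqrt(Z))
(q - 18602)*(N(s(-6)) + 19299) = (538 - 18602)*(sqrt(2)*sqrt(12) + 19299) = -18064*(sqrt(2)*(2*sqrt(3)) + 19299) = -18064*(2*sqrt(6) + 19299) = -18064*(19299 + 2*sqrt(6)) = -348617136 - 36128*sqrt(6)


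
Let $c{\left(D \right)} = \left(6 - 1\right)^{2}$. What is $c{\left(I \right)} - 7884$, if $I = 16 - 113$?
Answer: $-7859$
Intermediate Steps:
$I = -97$ ($I = 16 - 113 = -97$)
$c{\left(D \right)} = 25$ ($c{\left(D \right)} = 5^{2} = 25$)
$c{\left(I \right)} - 7884 = 25 - 7884 = -7859$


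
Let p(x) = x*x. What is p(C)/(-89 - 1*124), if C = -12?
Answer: -48/71 ≈ -0.67606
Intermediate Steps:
p(x) = x**2
p(C)/(-89 - 1*124) = (-12)**2/(-89 - 1*124) = 144/(-89 - 124) = 144/(-213) = 144*(-1/213) = -48/71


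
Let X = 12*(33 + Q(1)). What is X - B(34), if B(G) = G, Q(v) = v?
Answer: 374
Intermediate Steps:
X = 408 (X = 12*(33 + 1) = 12*34 = 408)
X - B(34) = 408 - 1*34 = 408 - 34 = 374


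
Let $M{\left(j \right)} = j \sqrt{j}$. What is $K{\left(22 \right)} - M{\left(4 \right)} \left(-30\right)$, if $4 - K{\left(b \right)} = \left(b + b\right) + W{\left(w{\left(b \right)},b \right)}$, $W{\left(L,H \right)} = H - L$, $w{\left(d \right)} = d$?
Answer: $200$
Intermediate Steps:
$K{\left(b \right)} = 4 - 2 b$ ($K{\left(b \right)} = 4 - \left(\left(b + b\right) + \left(b - b\right)\right) = 4 - \left(2 b + 0\right) = 4 - 2 b$)
$M{\left(j \right)} = j^{\frac{3}{2}}$
$K{\left(22 \right)} - M{\left(4 \right)} \left(-30\right) = \left(4 - 44\right) - 4^{\frac{3}{2}} \left(-30\right) = \left(4 - 44\right) - 8 \left(-30\right) = -40 - -240 = -40 + 240 = 200$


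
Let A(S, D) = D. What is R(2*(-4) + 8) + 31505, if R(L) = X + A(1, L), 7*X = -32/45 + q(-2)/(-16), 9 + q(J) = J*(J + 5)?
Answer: 158785363/5040 ≈ 31505.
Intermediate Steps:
q(J) = -9 + J*(5 + J) (q(J) = -9 + J*(J + 5) = -9 + J*(5 + J))
X = 163/5040 (X = (-32/45 + (-9 + (-2)² + 5*(-2))/(-16))/7 = (-32*1/45 + (-9 + 4 - 10)*(-1/16))/7 = (-32/45 - 15*(-1/16))/7 = (-32/45 + 15/16)/7 = (⅐)*(163/720) = 163/5040 ≈ 0.032341)
R(L) = 163/5040 + L
R(2*(-4) + 8) + 31505 = (163/5040 + (2*(-4) + 8)) + 31505 = (163/5040 + (-8 + 8)) + 31505 = (163/5040 + 0) + 31505 = 163/5040 + 31505 = 158785363/5040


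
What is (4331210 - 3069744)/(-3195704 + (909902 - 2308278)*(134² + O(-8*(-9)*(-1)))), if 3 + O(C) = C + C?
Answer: -630733/12453436944 ≈ -5.0647e-5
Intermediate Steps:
O(C) = -3 + 2*C (O(C) = -3 + (C + C) = -3 + 2*C)
(4331210 - 3069744)/(-3195704 + (909902 - 2308278)*(134² + O(-8*(-9)*(-1)))) = (4331210 - 3069744)/(-3195704 + (909902 - 2308278)*(134² + (-3 + 2*(-8*(-9)*(-1))))) = 1261466/(-3195704 - 1398376*(17956 + (-3 + 2*(72*(-1))))) = 1261466/(-3195704 - 1398376*(17956 + (-3 + 2*(-72)))) = 1261466/(-3195704 - 1398376*(17956 + (-3 - 144))) = 1261466/(-3195704 - 1398376*(17956 - 147)) = 1261466/(-3195704 - 1398376*17809) = 1261466/(-3195704 - 24903678184) = 1261466/(-24906873888) = 1261466*(-1/24906873888) = -630733/12453436944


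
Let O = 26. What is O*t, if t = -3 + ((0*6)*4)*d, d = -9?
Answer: -78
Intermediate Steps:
t = -3 (t = -3 + ((0*6)*4)*(-9) = -3 + (0*4)*(-9) = -3 + 0*(-9) = -3 + 0 = -3)
O*t = 26*(-3) = -78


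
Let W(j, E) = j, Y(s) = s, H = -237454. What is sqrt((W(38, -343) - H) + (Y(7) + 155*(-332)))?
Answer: 3*sqrt(20671) ≈ 431.32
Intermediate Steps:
sqrt((W(38, -343) - H) + (Y(7) + 155*(-332))) = sqrt((38 - 1*(-237454)) + (7 + 155*(-332))) = sqrt((38 + 237454) + (7 - 51460)) = sqrt(237492 - 51453) = sqrt(186039) = 3*sqrt(20671)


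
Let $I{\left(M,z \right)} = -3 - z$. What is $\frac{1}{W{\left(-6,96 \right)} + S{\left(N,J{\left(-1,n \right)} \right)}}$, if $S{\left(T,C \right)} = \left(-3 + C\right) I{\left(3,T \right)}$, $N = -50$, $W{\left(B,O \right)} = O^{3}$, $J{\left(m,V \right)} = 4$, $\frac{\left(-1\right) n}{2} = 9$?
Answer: $\frac{1}{884783} \approx 1.1302 \cdot 10^{-6}$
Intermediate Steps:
$n = -18$ ($n = \left(-2\right) 9 = -18$)
$S{\left(T,C \right)} = \left(-3 + C\right) \left(-3 - T\right)$
$\frac{1}{W{\left(-6,96 \right)} + S{\left(N,J{\left(-1,n \right)} \right)}} = \frac{1}{96^{3} - \left(-3 + 4\right) \left(3 - 50\right)} = \frac{1}{884736 - 1 \left(-47\right)} = \frac{1}{884736 + 47} = \frac{1}{884783}$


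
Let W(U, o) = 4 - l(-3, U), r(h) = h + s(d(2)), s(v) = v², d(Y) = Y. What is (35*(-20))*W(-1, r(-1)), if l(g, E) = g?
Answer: -4900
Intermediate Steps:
r(h) = 4 + h (r(h) = h + 2² = h + 4 = 4 + h)
W(U, o) = 7 (W(U, o) = 4 - 1*(-3) = 4 + 3 = 7)
(35*(-20))*W(-1, r(-1)) = (35*(-20))*7 = -700*7 = -4900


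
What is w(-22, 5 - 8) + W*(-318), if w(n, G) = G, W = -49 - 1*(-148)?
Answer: -31485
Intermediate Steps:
W = 99 (W = -49 + 148 = 99)
w(-22, 5 - 8) + W*(-318) = (5 - 8) + 99*(-318) = -3 - 31482 = -31485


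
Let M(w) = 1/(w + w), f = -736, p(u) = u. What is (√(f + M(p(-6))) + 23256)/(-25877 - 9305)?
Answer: -11628/17591 - 11*I*√219/211092 ≈ -0.66102 - 0.00077116*I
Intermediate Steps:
M(w) = 1/(2*w)
(√(f + M(p(-6))) + 23256)/(-25877 - 9305) = (√(-736 + (½)/(-6)) + 23256)/(-25877 - 9305) = (√(-736 + (½)*(-⅙)) + 23256)/(-35182) = (√(-736 - 1/12) + 23256)*(-1/35182) = (√(-8833/12) + 23256)*(-1/35182) = (11*I*√219/6 + 23256)*(-1/35182) = (23256 + 11*I*√219/6)*(-1/35182) = -11628/17591 - 11*I*√219/211092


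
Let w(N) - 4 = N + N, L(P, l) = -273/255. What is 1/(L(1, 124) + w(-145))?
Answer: -85/24401 ≈ -0.0034835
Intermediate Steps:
L(P, l) = -91/85 (L(P, l) = -273*1/255 = -91/85)
w(N) = 4 + 2*N (w(N) = 4 + (N + N) = 4 + 2*N)
1/(L(1, 124) + w(-145)) = 1/(-91/85 + (4 + 2*(-145))) = 1/(-91/85 + (4 - 290)) = 1/(-91/85 - 286) = 1/(-24401/85) = -85/24401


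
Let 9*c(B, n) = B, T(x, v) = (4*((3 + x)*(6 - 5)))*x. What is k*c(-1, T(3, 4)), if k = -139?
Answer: 139/9 ≈ 15.444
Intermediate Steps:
T(x, v) = x*(12 + 4*x) (T(x, v) = (4*((3 + x)*1))*x = (4*(3 + x))*x = (12 + 4*x)*x = x*(12 + 4*x))
c(B, n) = B/9
k*c(-1, T(3, 4)) = -139*(-1)/9 = -139*(-⅑) = 139/9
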